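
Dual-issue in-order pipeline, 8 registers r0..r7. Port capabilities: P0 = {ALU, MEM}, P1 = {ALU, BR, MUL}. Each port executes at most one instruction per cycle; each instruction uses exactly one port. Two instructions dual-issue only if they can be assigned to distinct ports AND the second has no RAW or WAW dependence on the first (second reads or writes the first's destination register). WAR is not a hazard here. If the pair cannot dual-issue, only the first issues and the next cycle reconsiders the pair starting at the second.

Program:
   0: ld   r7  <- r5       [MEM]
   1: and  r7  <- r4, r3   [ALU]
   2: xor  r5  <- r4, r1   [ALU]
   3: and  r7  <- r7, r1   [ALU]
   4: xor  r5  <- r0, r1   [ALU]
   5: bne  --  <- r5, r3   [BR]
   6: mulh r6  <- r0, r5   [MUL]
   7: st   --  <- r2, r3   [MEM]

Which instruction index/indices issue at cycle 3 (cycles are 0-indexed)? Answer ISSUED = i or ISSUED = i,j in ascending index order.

ISSUED = 5

[0] i0  ld  -- WAW r7
[1] i1,i2  and xor  -- pair
[2] i3,i4  and xor  -- pair
[3] i5  bne  -- no-port BR/MUL
[4] i6,i7  mulh st  -- pair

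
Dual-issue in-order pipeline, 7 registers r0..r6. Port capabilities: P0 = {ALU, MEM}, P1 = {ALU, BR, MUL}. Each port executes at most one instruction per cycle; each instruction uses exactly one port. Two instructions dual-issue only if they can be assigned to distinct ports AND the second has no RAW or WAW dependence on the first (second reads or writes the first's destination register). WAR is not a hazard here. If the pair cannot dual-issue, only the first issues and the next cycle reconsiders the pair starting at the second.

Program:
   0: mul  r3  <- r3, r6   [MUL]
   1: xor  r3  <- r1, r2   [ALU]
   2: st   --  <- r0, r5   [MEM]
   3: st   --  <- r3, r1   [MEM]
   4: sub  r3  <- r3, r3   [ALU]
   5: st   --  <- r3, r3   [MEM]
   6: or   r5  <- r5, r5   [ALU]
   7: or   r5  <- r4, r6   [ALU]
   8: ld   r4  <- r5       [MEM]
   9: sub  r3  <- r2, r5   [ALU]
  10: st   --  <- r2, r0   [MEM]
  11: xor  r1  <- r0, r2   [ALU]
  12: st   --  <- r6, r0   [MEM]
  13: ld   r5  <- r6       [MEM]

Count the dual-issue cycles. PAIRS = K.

  cy0 -> i0 (mul.MUL) WAW r3
  cy1 -> i1+i2 (xor.ALU+st.MEM) pair
  cy2 -> i3+i4 (st.MEM+sub.ALU) pair
  cy3 -> i5+i6 (st.MEM+or.ALU) pair
  cy4 -> i7 (or.ALU) RAW r5
  cy5 -> i8+i9 (ld.MEM+sub.ALU) pair
  cy6 -> i10+i11 (st.MEM+xor.ALU) pair
  cy7 -> i12 (st.MEM) no-port MEM/MEM
  cy8 -> i13 (ld.MEM) tail

PAIRS = 5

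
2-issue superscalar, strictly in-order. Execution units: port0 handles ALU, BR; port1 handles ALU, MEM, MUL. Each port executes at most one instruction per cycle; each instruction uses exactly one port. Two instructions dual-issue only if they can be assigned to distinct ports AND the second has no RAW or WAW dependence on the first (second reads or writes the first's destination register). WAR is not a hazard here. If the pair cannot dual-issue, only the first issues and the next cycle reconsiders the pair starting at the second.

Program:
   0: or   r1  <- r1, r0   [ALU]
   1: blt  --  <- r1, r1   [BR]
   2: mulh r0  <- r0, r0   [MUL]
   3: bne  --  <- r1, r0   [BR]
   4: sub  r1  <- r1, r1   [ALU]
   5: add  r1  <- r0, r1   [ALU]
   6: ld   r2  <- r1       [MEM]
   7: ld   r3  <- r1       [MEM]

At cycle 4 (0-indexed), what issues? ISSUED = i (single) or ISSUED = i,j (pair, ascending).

ISSUED = 6

t=0 i0:or.ALU ; RAW r1
t=1 i1,i2:blt.BR;mulh.MUL ; 2-wide
t=2 i3,i4:bne.BR;sub.ALU ; 2-wide
t=3 i5:add.ALU ; RAW r1
t=4 i6:ld.MEM ; no-port MEM/MEM
t=5 i7:ld.MEM ; tail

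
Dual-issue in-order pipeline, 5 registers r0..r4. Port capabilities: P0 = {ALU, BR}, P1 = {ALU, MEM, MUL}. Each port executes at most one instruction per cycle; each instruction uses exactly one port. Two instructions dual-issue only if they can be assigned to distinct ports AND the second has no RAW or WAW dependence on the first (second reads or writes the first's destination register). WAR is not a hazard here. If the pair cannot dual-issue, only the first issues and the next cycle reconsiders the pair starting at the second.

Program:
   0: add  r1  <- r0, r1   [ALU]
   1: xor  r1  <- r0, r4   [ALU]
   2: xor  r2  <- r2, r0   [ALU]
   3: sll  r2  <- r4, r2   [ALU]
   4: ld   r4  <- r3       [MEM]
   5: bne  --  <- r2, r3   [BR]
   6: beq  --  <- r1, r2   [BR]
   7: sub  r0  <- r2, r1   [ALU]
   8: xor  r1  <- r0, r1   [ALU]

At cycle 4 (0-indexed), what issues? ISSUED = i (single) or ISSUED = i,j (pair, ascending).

c0: i0 add  WAW r1
c1: i1,i2 xor/xor  dual
c2: i3,i4 sll/ld  dual
c3: i5 bne  no-port BR/BR
c4: i6,i7 beq/sub  dual
c5: i8 xor  tail

ISSUED = 6,7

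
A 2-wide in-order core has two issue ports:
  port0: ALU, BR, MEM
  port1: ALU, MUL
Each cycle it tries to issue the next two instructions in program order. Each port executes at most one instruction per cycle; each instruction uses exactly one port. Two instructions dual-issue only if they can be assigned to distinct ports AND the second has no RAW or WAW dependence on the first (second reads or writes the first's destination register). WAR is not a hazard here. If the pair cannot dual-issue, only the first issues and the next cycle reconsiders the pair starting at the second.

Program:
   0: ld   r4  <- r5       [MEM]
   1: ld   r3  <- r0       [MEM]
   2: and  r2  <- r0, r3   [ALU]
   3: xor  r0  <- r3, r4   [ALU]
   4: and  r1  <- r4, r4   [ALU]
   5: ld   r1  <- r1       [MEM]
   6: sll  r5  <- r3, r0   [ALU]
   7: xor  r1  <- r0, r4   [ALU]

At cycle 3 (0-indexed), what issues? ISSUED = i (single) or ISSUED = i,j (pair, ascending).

ISSUED = 4

#0 head=0: ld i0 no-port MEM/MEM
#1 head=1: ld i1 RAW r3
#2 head=2: and+xor i2+i3 2-wide
#3 head=4: and i4 RAW+WAW r1
#4 head=5: ld+sll i5+i6 2-wide
#5 head=7: xor i7 tail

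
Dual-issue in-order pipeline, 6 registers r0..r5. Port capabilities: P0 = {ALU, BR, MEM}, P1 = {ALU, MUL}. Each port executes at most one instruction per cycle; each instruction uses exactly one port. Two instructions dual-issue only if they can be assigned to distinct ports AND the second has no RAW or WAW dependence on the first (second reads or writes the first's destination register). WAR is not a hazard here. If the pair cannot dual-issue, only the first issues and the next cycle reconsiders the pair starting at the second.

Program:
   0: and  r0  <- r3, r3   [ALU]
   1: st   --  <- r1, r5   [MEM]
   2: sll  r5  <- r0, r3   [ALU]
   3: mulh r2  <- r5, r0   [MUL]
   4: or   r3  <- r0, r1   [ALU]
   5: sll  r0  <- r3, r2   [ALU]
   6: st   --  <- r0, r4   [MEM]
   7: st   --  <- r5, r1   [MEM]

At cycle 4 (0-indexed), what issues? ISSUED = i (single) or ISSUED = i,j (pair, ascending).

ISSUED = 6

0. and.ALU/st.MEM @i0,i1  | pair
1. sll.ALU @i2  | RAW r5
2. mulh.MUL/or.ALU @i3,i4  | pair
3. sll.ALU @i5  | RAW r0
4. st.MEM @i6  | no-port MEM/MEM
5. st.MEM @i7  | tail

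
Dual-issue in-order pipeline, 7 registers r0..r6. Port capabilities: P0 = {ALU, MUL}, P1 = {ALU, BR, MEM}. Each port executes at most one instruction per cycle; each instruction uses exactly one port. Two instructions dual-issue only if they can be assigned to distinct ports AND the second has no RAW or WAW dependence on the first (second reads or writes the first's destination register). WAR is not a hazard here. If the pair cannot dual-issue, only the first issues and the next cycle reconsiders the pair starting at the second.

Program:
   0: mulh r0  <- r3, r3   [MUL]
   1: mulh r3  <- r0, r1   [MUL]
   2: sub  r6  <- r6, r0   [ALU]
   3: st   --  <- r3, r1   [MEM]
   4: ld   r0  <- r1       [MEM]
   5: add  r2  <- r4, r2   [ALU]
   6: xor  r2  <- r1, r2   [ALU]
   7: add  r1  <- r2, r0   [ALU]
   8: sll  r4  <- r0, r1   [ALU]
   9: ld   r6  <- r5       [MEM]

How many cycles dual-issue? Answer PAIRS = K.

#0 head=0: mulh.MUL i0 no-port MUL/MUL
#1 head=1: mulh.MUL;sub.ALU i1+i2 dual
#2 head=3: st.MEM i3 no-port MEM/MEM
#3 head=4: ld.MEM;add.ALU i4+i5 dual
#4 head=6: xor.ALU i6 RAW r2
#5 head=7: add.ALU i7 RAW r1
#6 head=8: sll.ALU;ld.MEM i8+i9 dual

PAIRS = 3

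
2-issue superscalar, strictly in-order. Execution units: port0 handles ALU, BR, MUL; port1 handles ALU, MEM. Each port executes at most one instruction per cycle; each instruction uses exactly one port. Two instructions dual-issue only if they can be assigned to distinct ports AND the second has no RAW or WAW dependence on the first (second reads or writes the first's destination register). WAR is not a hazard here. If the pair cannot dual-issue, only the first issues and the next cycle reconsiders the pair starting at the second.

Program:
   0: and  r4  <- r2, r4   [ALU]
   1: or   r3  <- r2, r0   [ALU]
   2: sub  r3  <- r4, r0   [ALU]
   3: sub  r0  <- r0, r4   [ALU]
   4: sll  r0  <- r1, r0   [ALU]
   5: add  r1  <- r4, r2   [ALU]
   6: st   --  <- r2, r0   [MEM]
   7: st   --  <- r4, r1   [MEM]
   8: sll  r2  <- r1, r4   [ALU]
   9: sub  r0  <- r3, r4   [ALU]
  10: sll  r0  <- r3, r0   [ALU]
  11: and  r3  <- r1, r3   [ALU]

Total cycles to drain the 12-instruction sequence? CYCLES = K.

CYCLES = 7

  cy0 -> i0+i1 (and or) pair
  cy1 -> i2+i3 (sub sub) pair
  cy2 -> i4+i5 (sll add) pair
  cy3 -> i6 (st) no-port MEM/MEM
  cy4 -> i7+i8 (st sll) pair
  cy5 -> i9 (sub) RAW+WAW r0
  cy6 -> i10+i11 (sll and) pair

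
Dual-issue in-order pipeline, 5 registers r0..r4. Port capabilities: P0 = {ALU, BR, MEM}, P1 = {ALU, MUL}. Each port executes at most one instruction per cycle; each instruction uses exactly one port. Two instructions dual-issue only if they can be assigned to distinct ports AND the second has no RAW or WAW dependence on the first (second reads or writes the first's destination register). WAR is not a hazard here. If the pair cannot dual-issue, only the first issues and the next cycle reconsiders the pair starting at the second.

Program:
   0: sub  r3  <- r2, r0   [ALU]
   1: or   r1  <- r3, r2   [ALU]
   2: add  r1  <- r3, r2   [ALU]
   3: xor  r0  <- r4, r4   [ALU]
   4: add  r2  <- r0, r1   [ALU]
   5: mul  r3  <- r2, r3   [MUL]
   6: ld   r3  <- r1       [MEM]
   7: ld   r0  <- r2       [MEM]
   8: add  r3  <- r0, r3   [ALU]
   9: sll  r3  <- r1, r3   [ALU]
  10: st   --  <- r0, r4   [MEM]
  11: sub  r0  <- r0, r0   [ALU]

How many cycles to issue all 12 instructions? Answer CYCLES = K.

CYCLES = 10

0. sub @i0  | RAW r3
1. or @i1  | WAW r1
2. add;xor @i2+i3  | pair
3. add @i4  | RAW r2
4. mul @i5  | WAW r3
5. ld @i6  | no-port MEM/MEM
6. ld @i7  | RAW r0
7. add @i8  | RAW+WAW r3
8. sll;st @i9+i10  | pair
9. sub @i11  | tail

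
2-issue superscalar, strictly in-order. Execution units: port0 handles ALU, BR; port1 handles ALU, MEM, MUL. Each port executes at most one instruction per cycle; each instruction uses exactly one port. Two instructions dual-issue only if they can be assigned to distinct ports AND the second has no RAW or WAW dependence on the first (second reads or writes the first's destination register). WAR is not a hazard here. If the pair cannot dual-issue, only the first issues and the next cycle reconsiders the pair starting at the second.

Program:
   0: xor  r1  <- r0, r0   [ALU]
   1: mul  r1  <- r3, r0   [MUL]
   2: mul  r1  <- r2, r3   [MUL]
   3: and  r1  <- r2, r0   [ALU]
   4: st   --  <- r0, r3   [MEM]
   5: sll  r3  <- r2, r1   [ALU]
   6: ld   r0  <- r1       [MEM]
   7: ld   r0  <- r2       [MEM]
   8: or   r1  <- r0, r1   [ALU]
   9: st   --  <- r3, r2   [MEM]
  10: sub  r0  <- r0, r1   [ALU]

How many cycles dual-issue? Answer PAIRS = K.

[0] i0  xor.ALU  -- WAW r1
[1] i1  mul.MUL  -- no-port MUL/MUL
[2] i2  mul.MUL  -- WAW r1
[3] i3,i4  and.ALU;st.MEM  -- dual
[4] i5,i6  sll.ALU;ld.MEM  -- dual
[5] i7  ld.MEM  -- RAW r0
[6] i8,i9  or.ALU;st.MEM  -- dual
[7] i10  sub.ALU  -- tail

PAIRS = 3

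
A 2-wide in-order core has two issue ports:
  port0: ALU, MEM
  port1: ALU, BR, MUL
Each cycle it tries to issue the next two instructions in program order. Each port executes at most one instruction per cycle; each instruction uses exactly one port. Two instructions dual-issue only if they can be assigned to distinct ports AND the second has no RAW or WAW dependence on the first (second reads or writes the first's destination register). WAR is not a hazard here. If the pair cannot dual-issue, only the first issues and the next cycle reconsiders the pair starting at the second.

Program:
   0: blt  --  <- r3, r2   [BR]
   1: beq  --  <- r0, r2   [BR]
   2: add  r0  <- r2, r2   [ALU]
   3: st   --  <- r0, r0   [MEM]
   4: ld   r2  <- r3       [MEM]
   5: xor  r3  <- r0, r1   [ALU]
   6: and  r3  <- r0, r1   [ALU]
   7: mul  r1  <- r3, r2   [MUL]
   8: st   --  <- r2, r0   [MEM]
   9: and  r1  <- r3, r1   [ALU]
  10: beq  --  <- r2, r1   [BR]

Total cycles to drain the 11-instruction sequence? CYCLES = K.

#0 head=0: blt i0 no-port BR/BR
#1 head=1: beq+add i1&i2 pair
#2 head=3: st i3 no-port MEM/MEM
#3 head=4: ld+xor i4&i5 pair
#4 head=6: and i6 RAW r3
#5 head=7: mul+st i7&i8 pair
#6 head=9: and i9 RAW r1
#7 head=10: beq i10 tail

CYCLES = 8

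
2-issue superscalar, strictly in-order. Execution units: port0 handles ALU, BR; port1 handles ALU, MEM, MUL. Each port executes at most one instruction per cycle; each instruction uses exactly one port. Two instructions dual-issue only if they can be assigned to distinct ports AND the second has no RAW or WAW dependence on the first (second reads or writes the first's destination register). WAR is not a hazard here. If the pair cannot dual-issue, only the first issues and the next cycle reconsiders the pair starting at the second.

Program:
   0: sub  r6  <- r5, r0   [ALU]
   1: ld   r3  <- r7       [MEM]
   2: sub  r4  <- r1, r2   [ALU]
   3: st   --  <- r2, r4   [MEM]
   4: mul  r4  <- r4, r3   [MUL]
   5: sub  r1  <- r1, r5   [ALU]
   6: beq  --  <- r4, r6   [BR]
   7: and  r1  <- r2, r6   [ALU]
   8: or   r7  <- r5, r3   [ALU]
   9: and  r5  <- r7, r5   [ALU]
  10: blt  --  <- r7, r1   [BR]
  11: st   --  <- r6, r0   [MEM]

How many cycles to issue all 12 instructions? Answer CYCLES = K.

#0 head=0: sub/ld i0&i1 pair
#1 head=2: sub i2 RAW r4
#2 head=3: st i3 no-port MEM/MUL
#3 head=4: mul/sub i4&i5 pair
#4 head=6: beq/and i6&i7 pair
#5 head=8: or i8 RAW r7
#6 head=9: and/blt i9&i10 pair
#7 head=11: st i11 tail

CYCLES = 8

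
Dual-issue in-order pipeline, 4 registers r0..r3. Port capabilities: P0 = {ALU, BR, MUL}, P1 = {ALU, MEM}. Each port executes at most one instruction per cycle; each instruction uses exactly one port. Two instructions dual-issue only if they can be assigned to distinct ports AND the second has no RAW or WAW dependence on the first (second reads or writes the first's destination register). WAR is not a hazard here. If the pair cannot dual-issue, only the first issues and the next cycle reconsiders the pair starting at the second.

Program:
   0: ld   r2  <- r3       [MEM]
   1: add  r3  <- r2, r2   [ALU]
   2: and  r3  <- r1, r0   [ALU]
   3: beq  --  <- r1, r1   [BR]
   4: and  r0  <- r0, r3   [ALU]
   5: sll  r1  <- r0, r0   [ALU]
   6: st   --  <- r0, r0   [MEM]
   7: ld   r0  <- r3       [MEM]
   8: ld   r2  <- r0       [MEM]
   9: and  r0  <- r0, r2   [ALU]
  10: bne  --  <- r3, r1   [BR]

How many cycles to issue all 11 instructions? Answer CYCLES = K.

CYCLES = 8

0. ld.MEM @i0  | RAW r2
1. add.ALU @i1  | WAW r3
2. and.ALU beq.BR @i2+i3  | dual
3. and.ALU @i4  | RAW r0
4. sll.ALU st.MEM @i5+i6  | dual
5. ld.MEM @i7  | no-port MEM/MEM
6. ld.MEM @i8  | RAW r2
7. and.ALU bne.BR @i9+i10  | dual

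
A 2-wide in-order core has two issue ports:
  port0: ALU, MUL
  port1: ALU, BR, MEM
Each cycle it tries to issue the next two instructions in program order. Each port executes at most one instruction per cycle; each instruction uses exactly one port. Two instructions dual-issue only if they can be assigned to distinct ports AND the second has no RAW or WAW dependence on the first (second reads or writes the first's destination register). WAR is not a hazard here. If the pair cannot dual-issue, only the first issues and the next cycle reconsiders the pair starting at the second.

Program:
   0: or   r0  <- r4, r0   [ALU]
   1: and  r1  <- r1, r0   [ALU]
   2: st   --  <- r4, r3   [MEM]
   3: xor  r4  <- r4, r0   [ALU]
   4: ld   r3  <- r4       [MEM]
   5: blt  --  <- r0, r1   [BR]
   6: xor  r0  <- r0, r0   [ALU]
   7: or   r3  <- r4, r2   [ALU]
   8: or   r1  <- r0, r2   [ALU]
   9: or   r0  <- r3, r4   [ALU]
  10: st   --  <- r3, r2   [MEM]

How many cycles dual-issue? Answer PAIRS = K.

[0] i0  or  -- RAW r0
[1] i1&i2  and st  -- 2-wide
[2] i3  xor  -- RAW r4
[3] i4  ld  -- no-port MEM/BR
[4] i5&i6  blt xor  -- 2-wide
[5] i7&i8  or or  -- 2-wide
[6] i9&i10  or st  -- 2-wide

PAIRS = 4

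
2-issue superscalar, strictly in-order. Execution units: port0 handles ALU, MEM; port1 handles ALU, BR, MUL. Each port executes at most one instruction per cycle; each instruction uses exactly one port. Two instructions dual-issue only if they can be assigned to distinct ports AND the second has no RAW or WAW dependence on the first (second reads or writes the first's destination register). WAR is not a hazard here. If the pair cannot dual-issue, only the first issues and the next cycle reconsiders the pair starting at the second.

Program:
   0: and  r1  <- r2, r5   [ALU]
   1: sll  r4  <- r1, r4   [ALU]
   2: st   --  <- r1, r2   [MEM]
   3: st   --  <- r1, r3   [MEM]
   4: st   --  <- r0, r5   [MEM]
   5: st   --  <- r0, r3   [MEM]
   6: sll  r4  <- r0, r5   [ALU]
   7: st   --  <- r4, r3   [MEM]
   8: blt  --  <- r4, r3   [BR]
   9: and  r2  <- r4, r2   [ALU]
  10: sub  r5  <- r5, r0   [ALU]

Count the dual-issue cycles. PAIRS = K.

PAIRS = 4

0. and.ALU @i0  | RAW r1
1. sll.ALU st.MEM @i1+i2  | 2-wide
2. st.MEM @i3  | no-port MEM/MEM
3. st.MEM @i4  | no-port MEM/MEM
4. st.MEM sll.ALU @i5+i6  | 2-wide
5. st.MEM blt.BR @i7+i8  | 2-wide
6. and.ALU sub.ALU @i9+i10  | 2-wide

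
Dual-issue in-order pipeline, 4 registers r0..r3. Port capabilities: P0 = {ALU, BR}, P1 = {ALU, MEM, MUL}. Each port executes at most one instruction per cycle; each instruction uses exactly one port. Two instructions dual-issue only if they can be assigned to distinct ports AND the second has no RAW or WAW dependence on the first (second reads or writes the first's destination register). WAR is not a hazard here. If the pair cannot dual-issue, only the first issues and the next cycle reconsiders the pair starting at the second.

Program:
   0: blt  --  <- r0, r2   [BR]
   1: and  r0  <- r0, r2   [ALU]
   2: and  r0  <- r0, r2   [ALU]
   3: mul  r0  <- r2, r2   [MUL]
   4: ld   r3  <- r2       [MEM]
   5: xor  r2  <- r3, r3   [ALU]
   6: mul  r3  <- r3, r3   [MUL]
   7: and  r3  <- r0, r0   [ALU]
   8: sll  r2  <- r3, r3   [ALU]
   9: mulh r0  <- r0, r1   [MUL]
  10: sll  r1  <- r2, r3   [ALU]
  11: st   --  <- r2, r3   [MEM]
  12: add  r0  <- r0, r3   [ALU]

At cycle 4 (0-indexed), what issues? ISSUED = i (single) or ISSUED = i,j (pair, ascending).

ISSUED = 5,6

0. blt.BR;and.ALU @i0/i1  | pair
1. and.ALU @i2  | WAW r0
2. mul.MUL @i3  | no-port MUL/MEM
3. ld.MEM @i4  | RAW r3
4. xor.ALU;mul.MUL @i5/i6  | pair
5. and.ALU @i7  | RAW r3
6. sll.ALU;mulh.MUL @i8/i9  | pair
7. sll.ALU;st.MEM @i10/i11  | pair
8. add.ALU @i12  | tail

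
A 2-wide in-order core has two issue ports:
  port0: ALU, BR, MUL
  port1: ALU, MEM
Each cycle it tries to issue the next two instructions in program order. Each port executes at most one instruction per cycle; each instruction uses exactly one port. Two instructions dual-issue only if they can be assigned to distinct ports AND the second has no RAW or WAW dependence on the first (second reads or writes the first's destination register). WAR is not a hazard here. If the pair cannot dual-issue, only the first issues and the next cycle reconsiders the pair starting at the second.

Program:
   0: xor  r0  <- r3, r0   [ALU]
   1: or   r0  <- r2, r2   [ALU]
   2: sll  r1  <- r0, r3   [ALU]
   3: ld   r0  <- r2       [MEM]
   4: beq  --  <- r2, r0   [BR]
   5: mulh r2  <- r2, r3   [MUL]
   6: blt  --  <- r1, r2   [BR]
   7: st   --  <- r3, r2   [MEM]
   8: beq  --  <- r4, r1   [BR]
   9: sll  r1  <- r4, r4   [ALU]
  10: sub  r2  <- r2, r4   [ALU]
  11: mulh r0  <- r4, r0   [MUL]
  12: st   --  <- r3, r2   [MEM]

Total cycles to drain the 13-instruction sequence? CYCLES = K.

CYCLES = 9

c0: i0 xor.ALU  WAW r0
c1: i1 or.ALU  RAW r0
c2: i2,i3 sll.ALU/ld.MEM  2-wide
c3: i4 beq.BR  no-port BR/MUL
c4: i5 mulh.MUL  no-port MUL/BR
c5: i6,i7 blt.BR/st.MEM  2-wide
c6: i8,i9 beq.BR/sll.ALU  2-wide
c7: i10,i11 sub.ALU/mulh.MUL  2-wide
c8: i12 st.MEM  tail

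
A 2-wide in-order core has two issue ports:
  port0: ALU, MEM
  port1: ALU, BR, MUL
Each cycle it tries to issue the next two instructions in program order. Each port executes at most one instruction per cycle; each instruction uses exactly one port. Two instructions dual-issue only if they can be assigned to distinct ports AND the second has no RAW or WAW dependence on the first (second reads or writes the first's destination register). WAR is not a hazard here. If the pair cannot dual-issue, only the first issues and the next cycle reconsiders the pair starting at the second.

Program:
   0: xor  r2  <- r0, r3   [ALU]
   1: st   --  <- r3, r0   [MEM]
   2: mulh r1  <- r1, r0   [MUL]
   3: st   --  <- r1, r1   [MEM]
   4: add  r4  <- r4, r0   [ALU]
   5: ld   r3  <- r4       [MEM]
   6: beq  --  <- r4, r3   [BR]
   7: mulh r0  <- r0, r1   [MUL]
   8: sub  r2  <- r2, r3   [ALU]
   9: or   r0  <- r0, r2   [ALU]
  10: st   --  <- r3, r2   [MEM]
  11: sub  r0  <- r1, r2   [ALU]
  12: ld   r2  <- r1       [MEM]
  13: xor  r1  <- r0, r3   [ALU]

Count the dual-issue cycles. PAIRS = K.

PAIRS = 5

[0] i0&i1  xor.ALU;st.MEM  -- pair
[1] i2  mulh.MUL  -- RAW r1
[2] i3&i4  st.MEM;add.ALU  -- pair
[3] i5  ld.MEM  -- RAW r3
[4] i6  beq.BR  -- no-port BR/MUL
[5] i7&i8  mulh.MUL;sub.ALU  -- pair
[6] i9&i10  or.ALU;st.MEM  -- pair
[7] i11&i12  sub.ALU;ld.MEM  -- pair
[8] i13  xor.ALU  -- tail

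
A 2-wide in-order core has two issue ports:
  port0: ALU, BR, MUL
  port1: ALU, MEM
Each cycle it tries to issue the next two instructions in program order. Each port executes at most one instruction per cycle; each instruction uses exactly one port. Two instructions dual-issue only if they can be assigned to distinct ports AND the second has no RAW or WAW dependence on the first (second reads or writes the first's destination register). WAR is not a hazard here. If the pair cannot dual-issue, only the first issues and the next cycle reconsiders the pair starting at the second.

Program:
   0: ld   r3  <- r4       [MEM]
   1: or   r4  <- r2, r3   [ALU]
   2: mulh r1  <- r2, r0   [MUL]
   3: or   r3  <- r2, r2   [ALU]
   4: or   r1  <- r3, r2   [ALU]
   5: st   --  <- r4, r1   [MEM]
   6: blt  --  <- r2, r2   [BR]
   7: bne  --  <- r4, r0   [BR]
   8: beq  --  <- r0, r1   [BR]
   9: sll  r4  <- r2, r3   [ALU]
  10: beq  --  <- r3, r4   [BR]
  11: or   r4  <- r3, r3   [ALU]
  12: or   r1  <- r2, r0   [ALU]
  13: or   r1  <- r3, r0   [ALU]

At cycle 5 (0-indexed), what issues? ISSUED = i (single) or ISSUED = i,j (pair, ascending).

#0 head=0: ld.MEM i0 RAW r3
#1 head=1: or.ALU mulh.MUL i1,i2 2-wide
#2 head=3: or.ALU i3 RAW r3
#3 head=4: or.ALU i4 RAW r1
#4 head=5: st.MEM blt.BR i5,i6 2-wide
#5 head=7: bne.BR i7 no-port BR/BR
#6 head=8: beq.BR sll.ALU i8,i9 2-wide
#7 head=10: beq.BR or.ALU i10,i11 2-wide
#8 head=12: or.ALU i12 WAW r1
#9 head=13: or.ALU i13 tail

ISSUED = 7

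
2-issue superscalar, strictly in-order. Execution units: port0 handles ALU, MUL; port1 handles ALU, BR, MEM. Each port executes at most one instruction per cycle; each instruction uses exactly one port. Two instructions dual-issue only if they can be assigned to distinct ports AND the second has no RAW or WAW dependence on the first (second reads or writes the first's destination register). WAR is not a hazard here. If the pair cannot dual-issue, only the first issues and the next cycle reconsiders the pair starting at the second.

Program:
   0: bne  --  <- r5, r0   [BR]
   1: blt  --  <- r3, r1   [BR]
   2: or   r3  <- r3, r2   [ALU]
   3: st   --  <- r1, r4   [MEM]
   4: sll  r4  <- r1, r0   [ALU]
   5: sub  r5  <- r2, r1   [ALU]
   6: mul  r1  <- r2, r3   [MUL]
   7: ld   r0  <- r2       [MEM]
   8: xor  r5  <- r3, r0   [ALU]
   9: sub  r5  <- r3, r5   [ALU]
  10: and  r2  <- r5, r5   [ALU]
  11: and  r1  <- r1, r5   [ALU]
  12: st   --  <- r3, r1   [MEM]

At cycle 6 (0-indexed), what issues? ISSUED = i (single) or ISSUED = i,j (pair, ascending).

#0 head=0: bne.BR i0 no-port BR/BR
#1 head=1: blt.BR or.ALU i1&i2 2-wide
#2 head=3: st.MEM sll.ALU i3&i4 2-wide
#3 head=5: sub.ALU mul.MUL i5&i6 2-wide
#4 head=7: ld.MEM i7 RAW r0
#5 head=8: xor.ALU i8 RAW+WAW r5
#6 head=9: sub.ALU i9 RAW r5
#7 head=10: and.ALU and.ALU i10&i11 2-wide
#8 head=12: st.MEM i12 tail

ISSUED = 9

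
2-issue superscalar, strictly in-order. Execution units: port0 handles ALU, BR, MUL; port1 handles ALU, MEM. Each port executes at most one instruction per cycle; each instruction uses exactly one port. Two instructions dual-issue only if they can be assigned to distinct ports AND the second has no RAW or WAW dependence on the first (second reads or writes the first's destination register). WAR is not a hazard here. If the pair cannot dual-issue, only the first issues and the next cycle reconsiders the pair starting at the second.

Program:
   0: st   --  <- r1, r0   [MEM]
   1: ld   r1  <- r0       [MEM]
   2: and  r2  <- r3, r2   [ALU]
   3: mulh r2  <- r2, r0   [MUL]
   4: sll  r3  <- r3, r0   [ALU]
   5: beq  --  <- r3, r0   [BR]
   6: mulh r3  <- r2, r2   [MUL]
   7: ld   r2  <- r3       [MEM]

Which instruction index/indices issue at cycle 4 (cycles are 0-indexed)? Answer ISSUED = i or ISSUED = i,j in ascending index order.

c0: i0 st  no-port MEM/MEM
c1: i1+i2 ld/and  2-wide
c2: i3+i4 mulh/sll  2-wide
c3: i5 beq  no-port BR/MUL
c4: i6 mulh  RAW r3
c5: i7 ld  tail

ISSUED = 6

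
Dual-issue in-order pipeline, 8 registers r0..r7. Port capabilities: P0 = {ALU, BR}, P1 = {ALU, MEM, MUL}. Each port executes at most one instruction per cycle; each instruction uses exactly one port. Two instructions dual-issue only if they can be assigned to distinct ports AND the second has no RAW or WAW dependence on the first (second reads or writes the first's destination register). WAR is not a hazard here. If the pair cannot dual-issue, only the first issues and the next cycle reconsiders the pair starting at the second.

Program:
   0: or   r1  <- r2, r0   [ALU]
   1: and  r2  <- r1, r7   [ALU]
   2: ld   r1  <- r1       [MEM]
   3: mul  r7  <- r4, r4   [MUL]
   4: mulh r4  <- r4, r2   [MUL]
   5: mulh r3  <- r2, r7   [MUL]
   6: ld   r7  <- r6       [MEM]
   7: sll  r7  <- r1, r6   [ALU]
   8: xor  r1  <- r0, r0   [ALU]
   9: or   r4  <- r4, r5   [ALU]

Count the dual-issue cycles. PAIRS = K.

PAIRS = 2

[0] i0  or  -- RAW r1
[1] i1&i2  and;ld  -- pair
[2] i3  mul  -- no-port MUL/MUL
[3] i4  mulh  -- no-port MUL/MUL
[4] i5  mulh  -- no-port MUL/MEM
[5] i6  ld  -- WAW r7
[6] i7&i8  sll;xor  -- pair
[7] i9  or  -- tail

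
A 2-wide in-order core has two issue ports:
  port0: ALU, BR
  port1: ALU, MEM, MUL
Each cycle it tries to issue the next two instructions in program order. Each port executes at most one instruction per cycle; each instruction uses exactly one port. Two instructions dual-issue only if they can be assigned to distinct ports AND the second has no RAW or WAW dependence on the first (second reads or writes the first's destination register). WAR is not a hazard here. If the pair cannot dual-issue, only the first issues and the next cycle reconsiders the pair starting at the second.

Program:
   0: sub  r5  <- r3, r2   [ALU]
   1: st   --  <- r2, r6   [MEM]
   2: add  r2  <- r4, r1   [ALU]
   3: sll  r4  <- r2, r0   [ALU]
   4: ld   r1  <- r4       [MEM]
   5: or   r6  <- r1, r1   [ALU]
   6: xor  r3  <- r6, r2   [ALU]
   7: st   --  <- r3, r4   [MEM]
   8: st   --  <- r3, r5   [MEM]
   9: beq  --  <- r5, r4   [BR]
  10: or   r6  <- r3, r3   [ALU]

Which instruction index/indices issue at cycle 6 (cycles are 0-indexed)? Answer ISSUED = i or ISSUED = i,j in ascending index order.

0. sub.ALU/st.MEM @i0&i1  | pair
1. add.ALU @i2  | RAW r2
2. sll.ALU @i3  | RAW r4
3. ld.MEM @i4  | RAW r1
4. or.ALU @i5  | RAW r6
5. xor.ALU @i6  | RAW r3
6. st.MEM @i7  | no-port MEM/MEM
7. st.MEM/beq.BR @i8&i9  | pair
8. or.ALU @i10  | tail

ISSUED = 7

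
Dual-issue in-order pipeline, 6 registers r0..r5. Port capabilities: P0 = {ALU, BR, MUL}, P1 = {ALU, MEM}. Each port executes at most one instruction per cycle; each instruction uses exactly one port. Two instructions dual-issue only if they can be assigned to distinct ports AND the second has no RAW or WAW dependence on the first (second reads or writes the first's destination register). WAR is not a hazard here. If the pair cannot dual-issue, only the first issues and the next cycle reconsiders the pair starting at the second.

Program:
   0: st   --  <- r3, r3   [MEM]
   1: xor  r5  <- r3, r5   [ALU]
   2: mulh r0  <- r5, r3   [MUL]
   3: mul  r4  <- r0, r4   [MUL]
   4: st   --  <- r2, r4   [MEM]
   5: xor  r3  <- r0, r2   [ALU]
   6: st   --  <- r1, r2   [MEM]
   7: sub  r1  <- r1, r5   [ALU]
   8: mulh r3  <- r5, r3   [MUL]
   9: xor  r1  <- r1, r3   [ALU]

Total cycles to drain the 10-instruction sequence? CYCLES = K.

CYCLES = 7

t=0 i0&i1:st xor ; pair
t=1 i2:mulh ; no-port MUL/MUL
t=2 i3:mul ; RAW r4
t=3 i4&i5:st xor ; pair
t=4 i6&i7:st sub ; pair
t=5 i8:mulh ; RAW r3
t=6 i9:xor ; tail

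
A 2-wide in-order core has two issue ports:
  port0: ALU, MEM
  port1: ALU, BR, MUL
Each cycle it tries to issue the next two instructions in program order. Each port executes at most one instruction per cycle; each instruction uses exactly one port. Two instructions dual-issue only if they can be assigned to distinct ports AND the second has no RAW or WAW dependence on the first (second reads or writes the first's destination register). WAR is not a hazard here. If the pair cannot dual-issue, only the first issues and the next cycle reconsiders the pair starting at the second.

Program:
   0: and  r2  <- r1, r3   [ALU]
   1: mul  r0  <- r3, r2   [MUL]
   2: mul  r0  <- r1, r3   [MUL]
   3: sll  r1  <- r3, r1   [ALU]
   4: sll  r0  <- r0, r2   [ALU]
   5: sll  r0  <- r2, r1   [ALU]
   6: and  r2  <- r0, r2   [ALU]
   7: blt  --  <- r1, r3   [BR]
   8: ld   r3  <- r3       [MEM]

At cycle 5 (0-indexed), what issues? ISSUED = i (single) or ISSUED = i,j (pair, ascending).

ISSUED = 6,7

t=0 i0:and ; RAW r2
t=1 i1:mul ; no-port MUL/MUL
t=2 i2/i3:mul/sll ; 2-wide
t=3 i4:sll ; WAW r0
t=4 i5:sll ; RAW r0
t=5 i6/i7:and/blt ; 2-wide
t=6 i8:ld ; tail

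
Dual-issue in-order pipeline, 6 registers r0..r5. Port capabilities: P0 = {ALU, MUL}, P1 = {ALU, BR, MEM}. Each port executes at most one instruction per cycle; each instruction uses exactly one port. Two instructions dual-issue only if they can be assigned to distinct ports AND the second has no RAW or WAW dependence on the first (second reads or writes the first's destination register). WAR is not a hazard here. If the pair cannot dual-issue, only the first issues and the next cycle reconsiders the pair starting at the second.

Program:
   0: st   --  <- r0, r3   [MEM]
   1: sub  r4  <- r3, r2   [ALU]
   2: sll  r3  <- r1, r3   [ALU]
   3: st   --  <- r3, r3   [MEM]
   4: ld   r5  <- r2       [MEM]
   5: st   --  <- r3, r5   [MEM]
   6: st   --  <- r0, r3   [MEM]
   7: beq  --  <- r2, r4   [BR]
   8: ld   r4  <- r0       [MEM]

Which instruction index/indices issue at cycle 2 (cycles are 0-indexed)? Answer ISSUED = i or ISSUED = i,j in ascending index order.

0. st/sub @i0/i1  | 2-wide
1. sll @i2  | RAW r3
2. st @i3  | no-port MEM/MEM
3. ld @i4  | no-port MEM/MEM
4. st @i5  | no-port MEM/MEM
5. st @i6  | no-port MEM/BR
6. beq @i7  | no-port BR/MEM
7. ld @i8  | tail

ISSUED = 3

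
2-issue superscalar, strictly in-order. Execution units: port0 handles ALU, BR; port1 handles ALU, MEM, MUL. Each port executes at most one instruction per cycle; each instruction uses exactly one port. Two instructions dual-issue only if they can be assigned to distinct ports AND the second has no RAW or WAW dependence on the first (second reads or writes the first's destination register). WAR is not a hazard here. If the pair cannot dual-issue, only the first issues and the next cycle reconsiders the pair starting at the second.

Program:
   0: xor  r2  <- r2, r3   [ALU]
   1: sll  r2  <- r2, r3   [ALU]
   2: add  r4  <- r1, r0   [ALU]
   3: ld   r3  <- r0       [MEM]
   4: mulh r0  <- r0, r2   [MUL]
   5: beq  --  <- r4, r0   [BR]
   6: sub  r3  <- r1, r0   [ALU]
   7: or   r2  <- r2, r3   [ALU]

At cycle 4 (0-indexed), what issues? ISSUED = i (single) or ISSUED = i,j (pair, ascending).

ISSUED = 5,6

  cy0 -> i0 (xor.ALU) RAW+WAW r2
  cy1 -> i1,i2 (sll.ALU add.ALU) dual
  cy2 -> i3 (ld.MEM) no-port MEM/MUL
  cy3 -> i4 (mulh.MUL) RAW r0
  cy4 -> i5,i6 (beq.BR sub.ALU) dual
  cy5 -> i7 (or.ALU) tail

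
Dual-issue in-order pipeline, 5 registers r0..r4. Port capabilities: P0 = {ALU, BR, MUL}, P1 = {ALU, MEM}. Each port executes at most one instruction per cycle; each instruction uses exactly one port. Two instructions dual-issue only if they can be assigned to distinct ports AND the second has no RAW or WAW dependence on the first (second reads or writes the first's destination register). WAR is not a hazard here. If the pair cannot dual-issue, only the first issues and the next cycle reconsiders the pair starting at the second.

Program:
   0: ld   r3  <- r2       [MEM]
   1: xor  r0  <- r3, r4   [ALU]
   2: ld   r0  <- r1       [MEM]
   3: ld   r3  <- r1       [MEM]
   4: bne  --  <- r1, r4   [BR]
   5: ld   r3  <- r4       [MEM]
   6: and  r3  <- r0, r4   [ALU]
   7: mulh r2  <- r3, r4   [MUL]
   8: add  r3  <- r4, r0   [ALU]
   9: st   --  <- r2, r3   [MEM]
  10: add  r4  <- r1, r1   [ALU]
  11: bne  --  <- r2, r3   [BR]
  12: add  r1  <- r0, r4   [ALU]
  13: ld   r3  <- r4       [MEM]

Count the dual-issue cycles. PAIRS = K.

PAIRS = 4

0. ld @i0  | RAW r3
1. xor @i1  | WAW r0
2. ld @i2  | no-port MEM/MEM
3. ld;bne @i3,i4  | 2-wide
4. ld @i5  | WAW r3
5. and @i6  | RAW r3
6. mulh;add @i7,i8  | 2-wide
7. st;add @i9,i10  | 2-wide
8. bne;add @i11,i12  | 2-wide
9. ld @i13  | tail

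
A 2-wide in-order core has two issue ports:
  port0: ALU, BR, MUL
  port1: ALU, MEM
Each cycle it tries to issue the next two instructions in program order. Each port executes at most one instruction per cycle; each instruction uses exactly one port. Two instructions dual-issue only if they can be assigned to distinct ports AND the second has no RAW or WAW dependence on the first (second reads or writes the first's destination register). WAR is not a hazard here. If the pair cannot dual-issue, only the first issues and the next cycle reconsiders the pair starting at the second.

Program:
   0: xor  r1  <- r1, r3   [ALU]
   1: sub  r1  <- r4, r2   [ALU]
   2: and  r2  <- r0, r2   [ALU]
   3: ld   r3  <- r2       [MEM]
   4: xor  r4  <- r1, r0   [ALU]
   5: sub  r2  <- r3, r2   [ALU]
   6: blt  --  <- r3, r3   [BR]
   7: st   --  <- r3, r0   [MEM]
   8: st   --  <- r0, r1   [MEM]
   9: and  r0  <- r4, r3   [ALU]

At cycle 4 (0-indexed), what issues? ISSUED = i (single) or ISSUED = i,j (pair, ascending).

0. xor @i0  | WAW r1
1. sub and @i1/i2  | 2-wide
2. ld xor @i3/i4  | 2-wide
3. sub blt @i5/i6  | 2-wide
4. st @i7  | no-port MEM/MEM
5. st and @i8/i9  | 2-wide

ISSUED = 7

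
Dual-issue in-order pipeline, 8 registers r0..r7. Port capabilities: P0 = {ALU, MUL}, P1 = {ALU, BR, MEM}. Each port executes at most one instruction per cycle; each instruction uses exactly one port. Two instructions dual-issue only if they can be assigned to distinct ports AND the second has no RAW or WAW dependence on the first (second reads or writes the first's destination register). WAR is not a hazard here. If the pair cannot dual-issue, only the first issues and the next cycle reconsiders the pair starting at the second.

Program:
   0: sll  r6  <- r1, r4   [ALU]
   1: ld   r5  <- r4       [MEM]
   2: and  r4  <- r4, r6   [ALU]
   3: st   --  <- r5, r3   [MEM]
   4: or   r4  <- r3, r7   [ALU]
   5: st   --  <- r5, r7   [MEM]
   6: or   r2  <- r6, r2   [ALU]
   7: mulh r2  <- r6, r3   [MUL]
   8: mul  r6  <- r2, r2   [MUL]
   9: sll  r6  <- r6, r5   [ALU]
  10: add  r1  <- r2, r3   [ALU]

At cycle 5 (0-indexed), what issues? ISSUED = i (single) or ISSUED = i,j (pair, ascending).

ISSUED = 8

0. sll.ALU/ld.MEM @i0+i1  | 2-wide
1. and.ALU/st.MEM @i2+i3  | 2-wide
2. or.ALU/st.MEM @i4+i5  | 2-wide
3. or.ALU @i6  | WAW r2
4. mulh.MUL @i7  | no-port MUL/MUL
5. mul.MUL @i8  | RAW+WAW r6
6. sll.ALU/add.ALU @i9+i10  | 2-wide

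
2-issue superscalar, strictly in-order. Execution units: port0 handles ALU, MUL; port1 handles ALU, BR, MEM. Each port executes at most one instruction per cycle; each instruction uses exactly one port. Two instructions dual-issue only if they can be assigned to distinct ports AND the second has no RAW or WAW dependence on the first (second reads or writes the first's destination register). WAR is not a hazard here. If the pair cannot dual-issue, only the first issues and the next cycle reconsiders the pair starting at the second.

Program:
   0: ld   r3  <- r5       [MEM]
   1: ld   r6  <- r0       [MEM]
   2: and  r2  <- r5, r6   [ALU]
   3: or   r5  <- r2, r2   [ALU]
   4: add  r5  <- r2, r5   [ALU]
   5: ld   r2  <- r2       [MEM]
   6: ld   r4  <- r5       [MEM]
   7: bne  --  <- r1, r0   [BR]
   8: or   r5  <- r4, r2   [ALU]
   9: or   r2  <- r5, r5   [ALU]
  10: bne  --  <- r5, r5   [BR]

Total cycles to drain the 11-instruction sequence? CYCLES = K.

  cy0 -> i0 (ld) no-port MEM/MEM
  cy1 -> i1 (ld) RAW r6
  cy2 -> i2 (and) RAW r2
  cy3 -> i3 (or) RAW+WAW r5
  cy4 -> i4+i5 (add ld) dual
  cy5 -> i6 (ld) no-port MEM/BR
  cy6 -> i7+i8 (bne or) dual
  cy7 -> i9+i10 (or bne) dual

CYCLES = 8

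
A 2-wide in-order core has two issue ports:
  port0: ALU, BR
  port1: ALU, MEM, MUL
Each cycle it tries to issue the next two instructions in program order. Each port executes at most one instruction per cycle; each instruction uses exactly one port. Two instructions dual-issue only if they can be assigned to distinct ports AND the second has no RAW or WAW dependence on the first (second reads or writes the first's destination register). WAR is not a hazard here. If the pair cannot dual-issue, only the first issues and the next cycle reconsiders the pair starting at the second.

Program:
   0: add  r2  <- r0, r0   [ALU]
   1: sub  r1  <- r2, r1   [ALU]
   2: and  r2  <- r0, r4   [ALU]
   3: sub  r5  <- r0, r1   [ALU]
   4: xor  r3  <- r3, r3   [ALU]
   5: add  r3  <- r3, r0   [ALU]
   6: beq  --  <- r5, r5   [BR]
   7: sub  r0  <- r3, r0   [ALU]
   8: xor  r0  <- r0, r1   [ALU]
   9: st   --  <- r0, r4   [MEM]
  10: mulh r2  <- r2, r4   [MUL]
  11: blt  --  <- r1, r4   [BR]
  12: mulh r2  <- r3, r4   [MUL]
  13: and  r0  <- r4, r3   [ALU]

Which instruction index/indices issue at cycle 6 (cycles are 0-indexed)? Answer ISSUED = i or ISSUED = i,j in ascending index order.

ISSUED = 9

0. add @i0  | RAW r2
1. sub and @i1,i2  | 2-wide
2. sub xor @i3,i4  | 2-wide
3. add beq @i5,i6  | 2-wide
4. sub @i7  | RAW+WAW r0
5. xor @i8  | RAW r0
6. st @i9  | no-port MEM/MUL
7. mulh blt @i10,i11  | 2-wide
8. mulh and @i12,i13  | 2-wide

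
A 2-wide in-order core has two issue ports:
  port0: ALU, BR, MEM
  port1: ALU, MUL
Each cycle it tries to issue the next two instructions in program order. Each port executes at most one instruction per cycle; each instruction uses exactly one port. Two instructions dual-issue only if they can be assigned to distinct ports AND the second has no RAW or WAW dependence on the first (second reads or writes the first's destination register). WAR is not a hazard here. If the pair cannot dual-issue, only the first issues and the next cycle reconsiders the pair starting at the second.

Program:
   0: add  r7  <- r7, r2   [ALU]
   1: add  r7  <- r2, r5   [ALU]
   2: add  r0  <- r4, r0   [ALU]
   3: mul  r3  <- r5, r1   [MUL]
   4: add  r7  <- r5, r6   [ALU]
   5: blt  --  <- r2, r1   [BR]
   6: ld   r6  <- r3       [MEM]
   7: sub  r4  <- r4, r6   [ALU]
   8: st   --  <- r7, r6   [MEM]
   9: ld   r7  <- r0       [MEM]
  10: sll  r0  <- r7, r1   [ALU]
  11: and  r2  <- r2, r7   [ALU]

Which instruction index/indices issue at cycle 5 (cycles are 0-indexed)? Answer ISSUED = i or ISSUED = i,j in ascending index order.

ISSUED = 7,8

c0: i0 add  WAW r7
c1: i1&i2 add;add  pair
c2: i3&i4 mul;add  pair
c3: i5 blt  no-port BR/MEM
c4: i6 ld  RAW r6
c5: i7&i8 sub;st  pair
c6: i9 ld  RAW r7
c7: i10&i11 sll;and  pair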